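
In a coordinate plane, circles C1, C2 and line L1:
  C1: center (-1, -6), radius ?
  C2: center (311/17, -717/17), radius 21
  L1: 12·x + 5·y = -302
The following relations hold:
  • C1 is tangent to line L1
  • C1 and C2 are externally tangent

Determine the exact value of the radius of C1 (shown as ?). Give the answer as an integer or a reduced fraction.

1. [C1‖L1]  r_C1² − 400 = 0  ⇒  r_C1 = 20 (r>0 drops 1)
2. [ext C1·C2]  r_C1² + 42r_C1 − 1240 = 0  ⇒  r_C1 = 20 (r>0 drops 1)

20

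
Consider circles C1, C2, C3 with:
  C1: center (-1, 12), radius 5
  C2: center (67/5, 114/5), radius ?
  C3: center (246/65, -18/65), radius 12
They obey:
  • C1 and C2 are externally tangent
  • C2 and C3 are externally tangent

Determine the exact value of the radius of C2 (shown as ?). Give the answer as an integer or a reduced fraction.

1. [ext C1·C2]  r_C2² + 10r_C2 − 299 = 0  ⇒  r_C2 = 13 (r>0 drops 1)
2. [ext C2·C3]  r_C2² + 24r_C2 − 481 = 0  ⇒  r_C2 = 13 (r>0 drops 1)

13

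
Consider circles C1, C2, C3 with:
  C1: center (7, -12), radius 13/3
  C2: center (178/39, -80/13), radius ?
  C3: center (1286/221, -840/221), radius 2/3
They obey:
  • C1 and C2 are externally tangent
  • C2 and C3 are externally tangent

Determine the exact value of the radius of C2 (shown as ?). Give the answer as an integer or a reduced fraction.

2

1. [ext C1·C2]  r_C2² + (26/3)r_C2 − 64/3 = 0  ⇒  r_C2 = 2 (r>0 drops 1)
2. [ext C2·C3]  r_C2² + (4/3)r_C2 − 20/3 = 0  ⇒  r_C2 = 2 (r>0 drops 1)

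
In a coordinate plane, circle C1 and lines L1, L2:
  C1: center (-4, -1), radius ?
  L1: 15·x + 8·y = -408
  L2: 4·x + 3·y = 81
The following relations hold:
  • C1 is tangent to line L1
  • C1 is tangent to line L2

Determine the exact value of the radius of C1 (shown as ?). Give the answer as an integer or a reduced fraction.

20

1. [C1‖L1]  r_C1² − 400 = 0  ⇒  r_C1 = 20 (r>0 drops 1)
2. [C1‖L2]  r_C1² − 400 = 0  ⇒  r_C1 = 20 (r>0 drops 1)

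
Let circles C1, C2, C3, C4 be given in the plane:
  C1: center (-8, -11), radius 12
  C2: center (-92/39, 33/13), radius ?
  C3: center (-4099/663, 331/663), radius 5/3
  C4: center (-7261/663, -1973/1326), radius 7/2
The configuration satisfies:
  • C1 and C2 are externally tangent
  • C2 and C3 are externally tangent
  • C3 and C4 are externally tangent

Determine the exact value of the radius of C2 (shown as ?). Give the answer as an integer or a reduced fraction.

8/3

1. [ext C1·C2]  r_C2² + 24r_C2 − 640/9 = 0  ⇒  r_C2 = 8/3 (r>0 drops 1)
2. [ext C2·C3]  r_C2² + (10/3)r_C2 − 16 = 0  ⇒  r_C2 = 8/3 (r>0 drops 1)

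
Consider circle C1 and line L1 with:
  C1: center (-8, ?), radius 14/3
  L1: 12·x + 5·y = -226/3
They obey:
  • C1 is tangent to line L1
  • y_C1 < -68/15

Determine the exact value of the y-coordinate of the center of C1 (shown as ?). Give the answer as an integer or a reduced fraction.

1. [C1‖L1]  y_C1² − (124/15)y_C1 − 1952/15 = 0  ⇒  y_C1 = -8 or 244/15
2. given y_C1 < -68/15: keep -8

-8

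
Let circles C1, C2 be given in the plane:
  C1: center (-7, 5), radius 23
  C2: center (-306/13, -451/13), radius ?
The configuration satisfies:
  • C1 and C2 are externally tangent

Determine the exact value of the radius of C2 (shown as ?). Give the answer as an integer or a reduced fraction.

20

1. [ext C1·C2]  r_C2² + 46r_C2 − 1320 = 0  ⇒  r_C2 = 20 (r>0 drops 1)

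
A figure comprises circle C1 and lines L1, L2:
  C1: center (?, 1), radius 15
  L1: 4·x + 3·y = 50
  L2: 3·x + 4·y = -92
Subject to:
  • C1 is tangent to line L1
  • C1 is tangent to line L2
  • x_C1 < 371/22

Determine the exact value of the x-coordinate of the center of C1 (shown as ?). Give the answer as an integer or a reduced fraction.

-7

1. [C1‖L1]  x_C1² − (47/2)x_C1 − 427/2 = 0  ⇒  x_C1 = -7 or 61/2
2. [C1‖L2]  x_C1² + 64x_C1 + 399 = 0  ⇒  x_C1 = -57 or -7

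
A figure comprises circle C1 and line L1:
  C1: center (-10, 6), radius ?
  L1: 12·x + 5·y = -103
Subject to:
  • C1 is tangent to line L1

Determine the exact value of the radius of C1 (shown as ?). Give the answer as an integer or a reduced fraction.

1

1. [C1‖L1]  r_C1² − 1 = 0  ⇒  r_C1 = 1 (r>0 drops 1)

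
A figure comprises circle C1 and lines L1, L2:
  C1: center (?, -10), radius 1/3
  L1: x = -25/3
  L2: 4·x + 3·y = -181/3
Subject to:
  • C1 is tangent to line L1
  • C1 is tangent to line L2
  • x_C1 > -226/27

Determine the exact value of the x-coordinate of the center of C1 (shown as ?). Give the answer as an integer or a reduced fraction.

1. [C1‖L1]  x_C1² + (50/3)x_C1 + 208/3 = 0  ⇒  x_C1 = -26/3 or -8
2. [C1‖L2]  x_C1² + (91/6)x_C1 + 172/3 = 0  ⇒  x_C1 = -8 or -43/6

-8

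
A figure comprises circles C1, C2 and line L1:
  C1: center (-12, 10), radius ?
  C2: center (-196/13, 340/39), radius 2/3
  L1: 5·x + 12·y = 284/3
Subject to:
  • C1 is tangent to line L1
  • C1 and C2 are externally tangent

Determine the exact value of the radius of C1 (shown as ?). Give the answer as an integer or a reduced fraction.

1. [C1‖L1]  r_C1² − 64/9 = 0  ⇒  r_C1 = 8/3 (r>0 drops 1)
2. [ext C1·C2]  r_C1² + (4/3)r_C1 − 32/3 = 0  ⇒  r_C1 = 8/3 (r>0 drops 1)

8/3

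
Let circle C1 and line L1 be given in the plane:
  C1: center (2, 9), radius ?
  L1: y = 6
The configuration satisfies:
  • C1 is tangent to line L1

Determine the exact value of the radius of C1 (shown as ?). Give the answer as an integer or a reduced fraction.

3

1. [C1‖L1]  r_C1² − 9 = 0  ⇒  r_C1 = 3 (r>0 drops 1)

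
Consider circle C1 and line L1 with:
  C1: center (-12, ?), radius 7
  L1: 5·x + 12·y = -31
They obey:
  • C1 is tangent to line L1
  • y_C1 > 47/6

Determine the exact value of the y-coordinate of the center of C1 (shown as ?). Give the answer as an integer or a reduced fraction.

1. [C1‖L1]  y_C1² − (29/6)y_C1 − 155/3 = 0  ⇒  y_C1 = -31/6 or 10
2. given y_C1 > 47/6: keep 10

10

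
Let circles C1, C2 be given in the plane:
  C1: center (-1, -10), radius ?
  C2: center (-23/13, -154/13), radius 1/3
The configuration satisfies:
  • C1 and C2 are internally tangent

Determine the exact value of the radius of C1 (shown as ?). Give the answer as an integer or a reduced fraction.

1. [int C1,C2]  r_C1² − (2/3)r_C1 − 35/9 = 0  ⇒  r_C1 = 7/3 (r>0 drops 1)

7/3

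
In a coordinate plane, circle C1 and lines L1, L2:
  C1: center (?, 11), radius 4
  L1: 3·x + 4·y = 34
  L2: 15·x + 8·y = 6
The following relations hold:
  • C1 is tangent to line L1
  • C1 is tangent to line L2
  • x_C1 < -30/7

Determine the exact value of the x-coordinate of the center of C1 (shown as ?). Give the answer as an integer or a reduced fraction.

1. [C1‖L1]  x_C1² + (20/3)x_C1 − 100/3 = 0  ⇒  x_C1 = -10 or 10/3
2. [C1‖L2]  x_C1² + (164/15)x_C1 + 28/3 = 0  ⇒  x_C1 = -10 or -14/15

-10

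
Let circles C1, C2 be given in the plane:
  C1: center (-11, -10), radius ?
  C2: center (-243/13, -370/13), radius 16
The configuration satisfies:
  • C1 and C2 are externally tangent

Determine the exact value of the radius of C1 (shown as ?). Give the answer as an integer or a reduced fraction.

4

1. [ext C1·C2]  r_C1² + 32r_C1 − 144 = 0  ⇒  r_C1 = 4 (r>0 drops 1)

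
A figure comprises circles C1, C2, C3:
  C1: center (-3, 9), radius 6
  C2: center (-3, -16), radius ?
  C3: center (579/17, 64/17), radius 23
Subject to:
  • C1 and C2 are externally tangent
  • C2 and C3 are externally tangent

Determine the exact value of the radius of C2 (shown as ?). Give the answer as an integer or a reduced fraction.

1. [ext C1·C2]  r_C2² + 12r_C2 − 589 = 0  ⇒  r_C2 = 19 (r>0 drops 1)
2. [ext C2·C3]  r_C2² + 46r_C2 − 1235 = 0  ⇒  r_C2 = 19 (r>0 drops 1)

19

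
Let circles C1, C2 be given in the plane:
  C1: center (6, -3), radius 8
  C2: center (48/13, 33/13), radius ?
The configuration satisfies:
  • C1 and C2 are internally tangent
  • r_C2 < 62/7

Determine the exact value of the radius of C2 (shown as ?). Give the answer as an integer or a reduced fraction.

2

1. [int C1,C2]  r_C2² − 16r_C2 + 28 = 0  ⇒  r_C2 = 2 or 14
2. given r_C2 < 62/7: keep 2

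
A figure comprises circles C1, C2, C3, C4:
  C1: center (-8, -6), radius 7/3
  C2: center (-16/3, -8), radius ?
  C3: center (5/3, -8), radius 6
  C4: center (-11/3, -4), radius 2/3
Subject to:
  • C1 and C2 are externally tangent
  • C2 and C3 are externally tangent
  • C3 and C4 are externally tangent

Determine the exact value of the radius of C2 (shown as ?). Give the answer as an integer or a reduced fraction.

1. [ext C1·C2]  r_C2² + (14/3)r_C2 − 17/3 = 0  ⇒  r_C2 = 1 (r>0 drops 1)
2. [ext C2·C3]  r_C2² + 12r_C2 − 13 = 0  ⇒  r_C2 = 1 (r>0 drops 1)

1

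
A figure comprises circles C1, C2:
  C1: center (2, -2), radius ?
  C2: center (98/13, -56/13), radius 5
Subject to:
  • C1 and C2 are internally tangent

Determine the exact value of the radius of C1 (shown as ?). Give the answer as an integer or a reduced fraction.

1. [int C1,C2]  r_C1² − 10r_C1 − 11 = 0  ⇒  r_C1 = 11 (r>0 drops 1)

11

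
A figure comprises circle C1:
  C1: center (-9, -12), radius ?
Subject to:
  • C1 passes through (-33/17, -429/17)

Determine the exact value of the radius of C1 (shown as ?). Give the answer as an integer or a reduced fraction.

15

1. [C1∋P]  r_C1² − 225 = 0  ⇒  r_C1 = 15 (r>0 drops 1)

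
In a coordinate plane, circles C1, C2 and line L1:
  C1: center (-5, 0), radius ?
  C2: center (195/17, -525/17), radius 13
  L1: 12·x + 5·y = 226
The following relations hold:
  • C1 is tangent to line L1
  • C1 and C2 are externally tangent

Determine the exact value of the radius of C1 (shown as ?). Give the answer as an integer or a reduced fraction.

22

1. [C1‖L1]  r_C1² − 484 = 0  ⇒  r_C1 = 22 (r>0 drops 1)
2. [ext C1·C2]  r_C1² + 26r_C1 − 1056 = 0  ⇒  r_C1 = 22 (r>0 drops 1)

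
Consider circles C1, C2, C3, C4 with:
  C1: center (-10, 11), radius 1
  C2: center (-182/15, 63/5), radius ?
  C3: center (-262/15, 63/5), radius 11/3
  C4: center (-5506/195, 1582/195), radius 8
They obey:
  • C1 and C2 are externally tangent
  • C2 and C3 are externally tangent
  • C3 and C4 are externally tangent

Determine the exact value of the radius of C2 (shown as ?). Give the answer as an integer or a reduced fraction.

1. [ext C1·C2]  r_C2² + 2r_C2 − 55/9 = 0  ⇒  r_C2 = 5/3 (r>0 drops 1)
2. [ext C2·C3]  r_C2² + (22/3)r_C2 − 15 = 0  ⇒  r_C2 = 5/3 (r>0 drops 1)

5/3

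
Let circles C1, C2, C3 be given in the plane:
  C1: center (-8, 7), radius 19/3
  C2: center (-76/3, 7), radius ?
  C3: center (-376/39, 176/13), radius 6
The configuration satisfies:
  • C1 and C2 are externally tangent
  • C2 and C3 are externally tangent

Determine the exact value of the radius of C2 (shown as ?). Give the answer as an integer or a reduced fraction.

11

1. [ext C1·C2]  r_C2² + (38/3)r_C2 − 781/3 = 0  ⇒  r_C2 = 11 (r>0 drops 1)
2. [ext C2·C3]  r_C2² + 12r_C2 − 253 = 0  ⇒  r_C2 = 11 (r>0 drops 1)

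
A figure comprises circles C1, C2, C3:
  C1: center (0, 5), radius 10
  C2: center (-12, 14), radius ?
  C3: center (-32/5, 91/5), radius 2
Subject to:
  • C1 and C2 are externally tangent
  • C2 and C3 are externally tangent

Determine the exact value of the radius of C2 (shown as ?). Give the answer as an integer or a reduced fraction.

1. [ext C1·C2]  r_C2² + 20r_C2 − 125 = 0  ⇒  r_C2 = 5 (r>0 drops 1)
2. [ext C2·C3]  r_C2² + 4r_C2 − 45 = 0  ⇒  r_C2 = 5 (r>0 drops 1)

5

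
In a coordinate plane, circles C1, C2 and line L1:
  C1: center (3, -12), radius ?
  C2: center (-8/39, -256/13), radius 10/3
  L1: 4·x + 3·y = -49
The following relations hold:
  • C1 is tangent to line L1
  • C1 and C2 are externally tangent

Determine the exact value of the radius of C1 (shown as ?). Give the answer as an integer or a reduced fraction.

5

1. [C1‖L1]  r_C1² − 25 = 0  ⇒  r_C1 = 5 (r>0 drops 1)
2. [ext C1·C2]  r_C1² + (20/3)r_C1 − 175/3 = 0  ⇒  r_C1 = 5 (r>0 drops 1)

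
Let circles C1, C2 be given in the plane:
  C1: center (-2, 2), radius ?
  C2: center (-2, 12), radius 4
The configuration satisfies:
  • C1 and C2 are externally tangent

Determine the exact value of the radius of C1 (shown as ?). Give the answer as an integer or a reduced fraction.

1. [ext C1·C2]  r_C1² + 8r_C1 − 84 = 0  ⇒  r_C1 = 6 (r>0 drops 1)

6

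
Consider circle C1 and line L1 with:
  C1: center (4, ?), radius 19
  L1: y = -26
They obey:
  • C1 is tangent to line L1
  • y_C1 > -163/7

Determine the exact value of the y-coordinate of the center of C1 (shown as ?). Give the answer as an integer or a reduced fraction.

1. [C1‖L1]  y_C1² + 52y_C1 + 315 = 0  ⇒  y_C1 = -45 or -7
2. given y_C1 > -163/7: keep -7

-7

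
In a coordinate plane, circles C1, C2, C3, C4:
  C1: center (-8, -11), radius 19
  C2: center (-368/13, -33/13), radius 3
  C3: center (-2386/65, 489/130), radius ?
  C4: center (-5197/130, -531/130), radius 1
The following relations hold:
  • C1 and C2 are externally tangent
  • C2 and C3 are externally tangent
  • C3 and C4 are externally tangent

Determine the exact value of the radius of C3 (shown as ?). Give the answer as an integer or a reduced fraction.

15/2

1. [ext C2·C3]  r_C3² + 6r_C3 − 405/4 = 0  ⇒  r_C3 = 15/2 (r>0 drops 1)
2. [ext C3·C4]  r_C3² + 2r_C3 − 285/4 = 0  ⇒  r_C3 = 15/2 (r>0 drops 1)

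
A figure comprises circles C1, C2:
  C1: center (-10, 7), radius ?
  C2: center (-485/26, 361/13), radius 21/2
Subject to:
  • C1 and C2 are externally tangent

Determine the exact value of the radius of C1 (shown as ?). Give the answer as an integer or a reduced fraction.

12

1. [ext C1·C2]  r_C1² + 21r_C1 − 396 = 0  ⇒  r_C1 = 12 (r>0 drops 1)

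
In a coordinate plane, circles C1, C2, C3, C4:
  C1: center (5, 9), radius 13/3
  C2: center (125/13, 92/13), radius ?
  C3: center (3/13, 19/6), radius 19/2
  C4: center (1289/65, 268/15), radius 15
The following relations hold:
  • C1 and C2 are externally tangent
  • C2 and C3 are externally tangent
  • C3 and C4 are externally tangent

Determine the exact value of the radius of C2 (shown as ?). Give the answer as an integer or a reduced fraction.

1. [ext C1·C2]  r_C2² + (26/3)r_C2 − 56/9 = 0  ⇒  r_C2 = 2/3 (r>0 drops 1)
2. [ext C2·C3]  r_C2² + 19r_C2 − 118/9 = 0  ⇒  r_C2 = 2/3 (r>0 drops 1)

2/3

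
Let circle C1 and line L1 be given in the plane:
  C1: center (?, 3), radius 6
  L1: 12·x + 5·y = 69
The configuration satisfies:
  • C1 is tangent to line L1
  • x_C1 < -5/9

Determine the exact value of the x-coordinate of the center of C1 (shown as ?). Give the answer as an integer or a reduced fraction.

-2

1. [C1‖L1]  x_C1² − 9x_C1 − 22 = 0  ⇒  x_C1 = -2 or 11
2. given x_C1 < -5/9: keep -2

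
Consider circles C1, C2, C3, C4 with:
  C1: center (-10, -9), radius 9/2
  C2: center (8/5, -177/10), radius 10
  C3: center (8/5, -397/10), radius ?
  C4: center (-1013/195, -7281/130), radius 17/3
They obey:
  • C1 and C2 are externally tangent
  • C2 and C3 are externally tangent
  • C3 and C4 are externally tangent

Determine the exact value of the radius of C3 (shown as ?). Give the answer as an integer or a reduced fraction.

12

1. [ext C2·C3]  r_C3² + 20r_C3 − 384 = 0  ⇒  r_C3 = 12 (r>0 drops 1)
2. [ext C3·C4]  r_C3² + (34/3)r_C3 − 280 = 0  ⇒  r_C3 = 12 (r>0 drops 1)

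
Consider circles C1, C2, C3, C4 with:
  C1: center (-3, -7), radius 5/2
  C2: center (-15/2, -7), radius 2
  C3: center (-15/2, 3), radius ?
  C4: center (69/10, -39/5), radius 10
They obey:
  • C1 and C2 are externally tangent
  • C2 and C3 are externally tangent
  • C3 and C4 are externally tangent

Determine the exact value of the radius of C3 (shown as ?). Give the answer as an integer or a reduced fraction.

8

1. [ext C2·C3]  r_C3² + 4r_C3 − 96 = 0  ⇒  r_C3 = 8 (r>0 drops 1)
2. [ext C3·C4]  r_C3² + 20r_C3 − 224 = 0  ⇒  r_C3 = 8 (r>0 drops 1)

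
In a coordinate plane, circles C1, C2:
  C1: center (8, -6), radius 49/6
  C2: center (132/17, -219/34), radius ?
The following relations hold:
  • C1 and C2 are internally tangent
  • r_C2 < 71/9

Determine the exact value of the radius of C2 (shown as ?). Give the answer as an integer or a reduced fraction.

23/3

1. [int C1,C2]  r_C2² − (49/3)r_C2 + 598/9 = 0  ⇒  r_C2 = 23/3 or 26/3
2. given r_C2 < 71/9: keep 23/3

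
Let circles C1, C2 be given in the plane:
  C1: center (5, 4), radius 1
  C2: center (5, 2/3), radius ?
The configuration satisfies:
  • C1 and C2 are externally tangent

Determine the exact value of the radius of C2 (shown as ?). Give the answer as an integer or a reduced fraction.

7/3

1. [ext C1·C2]  r_C2² + 2r_C2 − 91/9 = 0  ⇒  r_C2 = 7/3 (r>0 drops 1)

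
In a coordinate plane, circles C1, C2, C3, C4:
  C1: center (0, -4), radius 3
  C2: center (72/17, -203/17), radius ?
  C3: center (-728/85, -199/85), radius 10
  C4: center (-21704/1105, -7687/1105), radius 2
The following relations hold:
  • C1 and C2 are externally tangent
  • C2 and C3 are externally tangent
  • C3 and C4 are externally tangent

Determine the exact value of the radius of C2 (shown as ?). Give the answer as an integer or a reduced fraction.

6

1. [ext C1·C2]  r_C2² + 6r_C2 − 72 = 0  ⇒  r_C2 = 6 (r>0 drops 1)
2. [ext C2·C3]  r_C2² + 20r_C2 − 156 = 0  ⇒  r_C2 = 6 (r>0 drops 1)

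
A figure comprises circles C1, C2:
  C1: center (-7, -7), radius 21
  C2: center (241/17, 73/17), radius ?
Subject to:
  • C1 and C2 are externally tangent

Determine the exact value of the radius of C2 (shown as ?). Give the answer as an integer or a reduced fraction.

3

1. [ext C1·C2]  r_C2² + 42r_C2 − 135 = 0  ⇒  r_C2 = 3 (r>0 drops 1)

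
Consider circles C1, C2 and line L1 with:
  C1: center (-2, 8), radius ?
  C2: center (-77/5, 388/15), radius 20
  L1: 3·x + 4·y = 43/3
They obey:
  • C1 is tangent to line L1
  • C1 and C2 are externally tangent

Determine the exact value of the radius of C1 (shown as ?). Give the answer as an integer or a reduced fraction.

1. [C1‖L1]  r_C1² − 49/9 = 0  ⇒  r_C1 = 7/3 (r>0 drops 1)
2. [ext C1·C2]  r_C1² + 40r_C1 − 889/9 = 0  ⇒  r_C1 = 7/3 (r>0 drops 1)

7/3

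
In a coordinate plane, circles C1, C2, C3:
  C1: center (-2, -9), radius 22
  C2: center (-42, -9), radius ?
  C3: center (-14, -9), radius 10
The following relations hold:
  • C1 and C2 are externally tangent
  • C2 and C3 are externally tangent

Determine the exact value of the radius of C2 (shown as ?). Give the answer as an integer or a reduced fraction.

18

1. [ext C1·C2]  r_C2² + 44r_C2 − 1116 = 0  ⇒  r_C2 = 18 (r>0 drops 1)
2. [ext C2·C3]  r_C2² + 20r_C2 − 684 = 0  ⇒  r_C2 = 18 (r>0 drops 1)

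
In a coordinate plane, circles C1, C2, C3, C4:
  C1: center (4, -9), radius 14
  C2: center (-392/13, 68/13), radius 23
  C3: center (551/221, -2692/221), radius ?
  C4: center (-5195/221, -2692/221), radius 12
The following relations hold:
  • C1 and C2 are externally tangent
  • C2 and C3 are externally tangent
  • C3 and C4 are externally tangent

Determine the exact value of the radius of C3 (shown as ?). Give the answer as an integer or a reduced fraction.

14

1. [ext C2·C3]  r_C3² + 46r_C3 − 840 = 0  ⇒  r_C3 = 14 (r>0 drops 1)
2. [ext C3·C4]  r_C3² + 24r_C3 − 532 = 0  ⇒  r_C3 = 14 (r>0 drops 1)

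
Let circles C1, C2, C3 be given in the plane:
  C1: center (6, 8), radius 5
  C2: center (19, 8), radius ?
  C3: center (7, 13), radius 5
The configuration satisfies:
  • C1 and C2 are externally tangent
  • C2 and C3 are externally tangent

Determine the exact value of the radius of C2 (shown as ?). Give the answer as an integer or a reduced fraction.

1. [ext C1·C2]  r_C2² + 10r_C2 − 144 = 0  ⇒  r_C2 = 8 (r>0 drops 1)
2. [ext C2·C3]  r_C2² + 10r_C2 − 144 = 0  ⇒  r_C2 = 8 (r>0 drops 1)

8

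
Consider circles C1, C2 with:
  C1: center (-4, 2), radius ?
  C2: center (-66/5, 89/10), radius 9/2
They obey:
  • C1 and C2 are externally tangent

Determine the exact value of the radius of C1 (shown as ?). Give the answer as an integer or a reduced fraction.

7

1. [ext C1·C2]  r_C1² + 9r_C1 − 112 = 0  ⇒  r_C1 = 7 (r>0 drops 1)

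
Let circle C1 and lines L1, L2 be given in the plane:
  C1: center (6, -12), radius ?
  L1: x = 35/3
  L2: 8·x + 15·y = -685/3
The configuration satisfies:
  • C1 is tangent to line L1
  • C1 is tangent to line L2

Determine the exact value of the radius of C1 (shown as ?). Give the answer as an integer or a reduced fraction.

17/3

1. [C1‖L1]  r_C1² − 289/9 = 0  ⇒  r_C1 = 17/3 (r>0 drops 1)
2. [C1‖L2]  r_C1² − 289/9 = 0  ⇒  r_C1 = 17/3 (r>0 drops 1)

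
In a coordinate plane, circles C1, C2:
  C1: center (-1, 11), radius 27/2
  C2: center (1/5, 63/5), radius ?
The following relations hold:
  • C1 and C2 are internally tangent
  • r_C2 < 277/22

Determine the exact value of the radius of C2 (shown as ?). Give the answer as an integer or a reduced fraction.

1. [int C1,C2]  r_C2² − 27r_C2 + 713/4 = 0  ⇒  r_C2 = 23/2 or 31/2
2. given r_C2 < 277/22: keep 23/2

23/2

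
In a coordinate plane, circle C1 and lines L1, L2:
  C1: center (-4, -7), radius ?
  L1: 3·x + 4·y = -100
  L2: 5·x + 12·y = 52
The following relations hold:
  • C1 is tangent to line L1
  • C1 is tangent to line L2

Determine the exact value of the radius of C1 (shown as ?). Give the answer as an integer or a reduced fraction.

1. [C1‖L1]  r_C1² − 144 = 0  ⇒  r_C1 = 12 (r>0 drops 1)
2. [C1‖L2]  r_C1² − 144 = 0  ⇒  r_C1 = 12 (r>0 drops 1)

12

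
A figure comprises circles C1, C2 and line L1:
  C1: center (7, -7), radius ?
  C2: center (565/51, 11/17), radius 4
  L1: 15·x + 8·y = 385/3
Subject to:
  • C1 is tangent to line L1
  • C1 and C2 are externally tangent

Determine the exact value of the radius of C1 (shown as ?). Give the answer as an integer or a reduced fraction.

14/3

1. [C1‖L1]  r_C1² − 196/9 = 0  ⇒  r_C1 = 14/3 (r>0 drops 1)
2. [ext C1·C2]  r_C1² + 8r_C1 − 532/9 = 0  ⇒  r_C1 = 14/3 (r>0 drops 1)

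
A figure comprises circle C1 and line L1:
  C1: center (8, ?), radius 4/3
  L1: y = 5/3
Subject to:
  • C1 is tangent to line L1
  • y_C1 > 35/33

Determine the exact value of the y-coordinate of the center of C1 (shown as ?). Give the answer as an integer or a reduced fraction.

1. [C1‖L1]  y_C1² − (10/3)y_C1 + 1 = 0  ⇒  y_C1 = 1/3 or 3
2. given y_C1 > 35/33: keep 3

3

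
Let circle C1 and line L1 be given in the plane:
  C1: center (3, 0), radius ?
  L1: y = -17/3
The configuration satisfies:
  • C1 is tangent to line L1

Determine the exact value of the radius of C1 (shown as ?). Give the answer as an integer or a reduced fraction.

17/3

1. [C1‖L1]  r_C1² − 289/9 = 0  ⇒  r_C1 = 17/3 (r>0 drops 1)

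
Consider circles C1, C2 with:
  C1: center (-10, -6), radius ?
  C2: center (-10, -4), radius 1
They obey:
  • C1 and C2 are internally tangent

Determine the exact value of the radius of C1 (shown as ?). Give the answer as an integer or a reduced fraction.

3

1. [int C1,C2]  r_C1² − 2r_C1 − 3 = 0  ⇒  r_C1 = 3 (r>0 drops 1)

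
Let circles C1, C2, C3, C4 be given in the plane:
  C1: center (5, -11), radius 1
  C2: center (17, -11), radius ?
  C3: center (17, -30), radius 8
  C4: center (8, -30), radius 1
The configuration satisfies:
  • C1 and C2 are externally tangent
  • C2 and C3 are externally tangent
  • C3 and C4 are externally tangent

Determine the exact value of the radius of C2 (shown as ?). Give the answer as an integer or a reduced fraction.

11

1. [ext C1·C2]  r_C2² + 2r_C2 − 143 = 0  ⇒  r_C2 = 11 (r>0 drops 1)
2. [ext C2·C3]  r_C2² + 16r_C2 − 297 = 0  ⇒  r_C2 = 11 (r>0 drops 1)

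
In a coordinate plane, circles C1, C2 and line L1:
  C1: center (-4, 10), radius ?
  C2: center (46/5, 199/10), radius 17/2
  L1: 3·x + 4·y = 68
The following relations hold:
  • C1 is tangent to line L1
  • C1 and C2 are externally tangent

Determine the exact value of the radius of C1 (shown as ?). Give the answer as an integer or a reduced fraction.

1. [C1‖L1]  r_C1² − 64 = 0  ⇒  r_C1 = 8 (r>0 drops 1)
2. [ext C1·C2]  r_C1² + 17r_C1 − 200 = 0  ⇒  r_C1 = 8 (r>0 drops 1)

8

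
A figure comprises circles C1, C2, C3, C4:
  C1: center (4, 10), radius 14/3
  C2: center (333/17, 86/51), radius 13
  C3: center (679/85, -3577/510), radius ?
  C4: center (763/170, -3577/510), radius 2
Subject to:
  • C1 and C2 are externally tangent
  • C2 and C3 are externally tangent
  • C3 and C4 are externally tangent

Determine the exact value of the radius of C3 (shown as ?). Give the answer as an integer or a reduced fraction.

3/2

1. [ext C2·C3]  r_C3² + 26r_C3 − 165/4 = 0  ⇒  r_C3 = 3/2 (r>0 drops 1)
2. [ext C3·C4]  r_C3² + 4r_C3 − 33/4 = 0  ⇒  r_C3 = 3/2 (r>0 drops 1)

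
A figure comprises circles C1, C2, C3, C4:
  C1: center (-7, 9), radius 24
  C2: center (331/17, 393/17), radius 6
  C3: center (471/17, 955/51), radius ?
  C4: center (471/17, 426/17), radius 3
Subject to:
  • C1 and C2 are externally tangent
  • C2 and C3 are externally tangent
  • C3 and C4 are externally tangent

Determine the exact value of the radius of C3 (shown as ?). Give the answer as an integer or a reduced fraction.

10/3

1. [ext C2·C3]  r_C3² + 12r_C3 − 460/9 = 0  ⇒  r_C3 = 10/3 (r>0 drops 1)
2. [ext C3·C4]  r_C3² + 6r_C3 − 280/9 = 0  ⇒  r_C3 = 10/3 (r>0 drops 1)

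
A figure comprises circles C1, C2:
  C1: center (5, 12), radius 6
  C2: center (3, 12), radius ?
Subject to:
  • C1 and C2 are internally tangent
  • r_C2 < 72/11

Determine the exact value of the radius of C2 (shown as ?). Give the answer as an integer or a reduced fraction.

1. [int C1,C2]  r_C2² − 12r_C2 + 32 = 0  ⇒  r_C2 = 4 or 8
2. given r_C2 < 72/11: keep 4

4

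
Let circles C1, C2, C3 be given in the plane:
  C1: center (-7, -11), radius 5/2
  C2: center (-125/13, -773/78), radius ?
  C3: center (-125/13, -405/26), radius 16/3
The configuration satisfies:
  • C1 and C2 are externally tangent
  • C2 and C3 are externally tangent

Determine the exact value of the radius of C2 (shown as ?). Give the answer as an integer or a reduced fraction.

1. [ext C1·C2]  r_C2² + 5r_C2 − 16/9 = 0  ⇒  r_C2 = 1/3 (r>0 drops 1)
2. [ext C2·C3]  r_C2² + (32/3)r_C2 − 11/3 = 0  ⇒  r_C2 = 1/3 (r>0 drops 1)

1/3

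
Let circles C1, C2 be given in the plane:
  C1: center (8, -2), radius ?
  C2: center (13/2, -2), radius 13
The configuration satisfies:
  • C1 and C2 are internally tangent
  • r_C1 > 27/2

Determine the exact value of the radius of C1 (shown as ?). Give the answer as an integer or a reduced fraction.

29/2

1. [int C1,C2]  r_C1² − 26r_C1 + 667/4 = 0  ⇒  r_C1 = 23/2 or 29/2
2. given r_C1 > 27/2: keep 29/2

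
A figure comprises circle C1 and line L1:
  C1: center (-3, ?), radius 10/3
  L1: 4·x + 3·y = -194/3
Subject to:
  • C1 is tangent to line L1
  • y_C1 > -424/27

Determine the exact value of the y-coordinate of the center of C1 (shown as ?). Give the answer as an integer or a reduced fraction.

-12

1. [C1‖L1]  y_C1² + (316/9)y_C1 + 832/3 = 0  ⇒  y_C1 = -208/9 or -12
2. given y_C1 > -424/27: keep -12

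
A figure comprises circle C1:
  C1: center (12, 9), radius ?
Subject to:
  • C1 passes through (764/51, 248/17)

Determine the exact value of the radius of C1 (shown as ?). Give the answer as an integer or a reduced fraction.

1. [C1∋P]  r_C1² − 361/9 = 0  ⇒  r_C1 = 19/3 (r>0 drops 1)

19/3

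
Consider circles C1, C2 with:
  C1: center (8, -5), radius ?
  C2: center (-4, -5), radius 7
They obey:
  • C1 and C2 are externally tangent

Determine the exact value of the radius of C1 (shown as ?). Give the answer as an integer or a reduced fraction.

5

1. [ext C1·C2]  r_C1² + 14r_C1 − 95 = 0  ⇒  r_C1 = 5 (r>0 drops 1)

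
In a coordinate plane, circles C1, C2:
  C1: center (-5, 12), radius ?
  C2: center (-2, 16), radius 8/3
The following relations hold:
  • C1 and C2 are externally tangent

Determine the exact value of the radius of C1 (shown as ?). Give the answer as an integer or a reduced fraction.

1. [ext C1·C2]  r_C1² + (16/3)r_C1 − 161/9 = 0  ⇒  r_C1 = 7/3 (r>0 drops 1)

7/3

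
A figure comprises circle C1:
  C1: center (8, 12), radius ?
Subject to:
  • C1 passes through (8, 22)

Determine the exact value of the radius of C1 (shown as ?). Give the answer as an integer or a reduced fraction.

10

1. [C1∋P]  r_C1² − 100 = 0  ⇒  r_C1 = 10 (r>0 drops 1)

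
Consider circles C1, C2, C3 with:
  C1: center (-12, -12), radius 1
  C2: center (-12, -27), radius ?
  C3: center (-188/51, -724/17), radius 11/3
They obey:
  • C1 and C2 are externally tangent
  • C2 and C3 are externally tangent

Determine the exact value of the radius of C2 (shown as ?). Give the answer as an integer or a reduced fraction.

14

1. [ext C1·C2]  r_C2² + 2r_C2 − 224 = 0  ⇒  r_C2 = 14 (r>0 drops 1)
2. [ext C2·C3]  r_C2² + (22/3)r_C2 − 896/3 = 0  ⇒  r_C2 = 14 (r>0 drops 1)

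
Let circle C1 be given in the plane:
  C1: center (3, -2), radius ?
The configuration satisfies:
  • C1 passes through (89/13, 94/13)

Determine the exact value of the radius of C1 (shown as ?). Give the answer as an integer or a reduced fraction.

10

1. [C1∋P]  r_C1² − 100 = 0  ⇒  r_C1 = 10 (r>0 drops 1)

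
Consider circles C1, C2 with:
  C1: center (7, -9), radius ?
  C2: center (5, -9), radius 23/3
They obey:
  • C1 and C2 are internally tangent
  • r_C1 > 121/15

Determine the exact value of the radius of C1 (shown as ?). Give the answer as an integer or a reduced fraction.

29/3

1. [int C1,C2]  r_C1² − (46/3)r_C1 + 493/9 = 0  ⇒  r_C1 = 17/3 or 29/3
2. given r_C1 > 121/15: keep 29/3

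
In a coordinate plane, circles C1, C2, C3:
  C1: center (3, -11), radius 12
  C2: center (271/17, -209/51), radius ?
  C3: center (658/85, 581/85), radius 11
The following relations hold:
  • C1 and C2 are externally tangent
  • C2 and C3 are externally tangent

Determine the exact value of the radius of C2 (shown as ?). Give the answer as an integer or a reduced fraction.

1. [ext C1·C2]  r_C2² + 24r_C2 − 640/9 = 0  ⇒  r_C2 = 8/3 (r>0 drops 1)
2. [ext C2·C3]  r_C2² + 22r_C2 − 592/9 = 0  ⇒  r_C2 = 8/3 (r>0 drops 1)

8/3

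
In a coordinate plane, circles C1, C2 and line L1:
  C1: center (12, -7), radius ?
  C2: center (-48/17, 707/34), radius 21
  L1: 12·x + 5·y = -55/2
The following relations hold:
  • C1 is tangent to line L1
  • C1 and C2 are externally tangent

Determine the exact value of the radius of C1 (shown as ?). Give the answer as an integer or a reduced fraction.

1. [C1‖L1]  r_C1² − 441/4 = 0  ⇒  r_C1 = 21/2 (r>0 drops 1)
2. [ext C1·C2]  r_C1² + 42r_C1 − 2205/4 = 0  ⇒  r_C1 = 21/2 (r>0 drops 1)

21/2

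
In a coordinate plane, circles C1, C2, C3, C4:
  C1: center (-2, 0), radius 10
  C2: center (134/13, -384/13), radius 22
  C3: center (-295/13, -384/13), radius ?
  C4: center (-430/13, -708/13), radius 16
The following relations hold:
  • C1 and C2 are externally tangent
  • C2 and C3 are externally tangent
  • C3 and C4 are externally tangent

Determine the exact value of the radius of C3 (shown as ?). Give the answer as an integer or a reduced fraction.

11

1. [ext C2·C3]  r_C3² + 44r_C3 − 605 = 0  ⇒  r_C3 = 11 (r>0 drops 1)
2. [ext C3·C4]  r_C3² + 32r_C3 − 473 = 0  ⇒  r_C3 = 11 (r>0 drops 1)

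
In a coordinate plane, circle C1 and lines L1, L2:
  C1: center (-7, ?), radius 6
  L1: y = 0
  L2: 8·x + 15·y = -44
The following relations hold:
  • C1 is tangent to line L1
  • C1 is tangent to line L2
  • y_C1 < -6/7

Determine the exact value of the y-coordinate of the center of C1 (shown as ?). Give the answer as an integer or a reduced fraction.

-6

1. [C1‖L1]  y_C1² − 36 = 0  ⇒  y_C1 = -6 or 6
2. [C1‖L2]  y_C1² − (8/5)y_C1 − 228/5 = 0  ⇒  y_C1 = -6 or 38/5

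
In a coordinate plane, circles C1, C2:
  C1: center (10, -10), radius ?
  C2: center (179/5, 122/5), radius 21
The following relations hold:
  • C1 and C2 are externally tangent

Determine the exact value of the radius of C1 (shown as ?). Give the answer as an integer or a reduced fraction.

22

1. [ext C1·C2]  r_C1² + 42r_C1 − 1408 = 0  ⇒  r_C1 = 22 (r>0 drops 1)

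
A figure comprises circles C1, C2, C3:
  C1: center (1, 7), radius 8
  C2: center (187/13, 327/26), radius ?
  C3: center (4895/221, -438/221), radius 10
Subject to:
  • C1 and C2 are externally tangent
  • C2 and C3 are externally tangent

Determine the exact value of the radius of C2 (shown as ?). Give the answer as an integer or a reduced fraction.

13/2

1. [ext C1·C2]  r_C2² + 16r_C2 − 585/4 = 0  ⇒  r_C2 = 13/2 (r>0 drops 1)
2. [ext C2·C3]  r_C2² + 20r_C2 − 689/4 = 0  ⇒  r_C2 = 13/2 (r>0 drops 1)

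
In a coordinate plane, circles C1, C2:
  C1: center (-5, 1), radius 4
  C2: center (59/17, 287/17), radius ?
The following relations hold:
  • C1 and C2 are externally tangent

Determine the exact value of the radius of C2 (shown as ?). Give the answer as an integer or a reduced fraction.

14

1. [ext C1·C2]  r_C2² + 8r_C2 − 308 = 0  ⇒  r_C2 = 14 (r>0 drops 1)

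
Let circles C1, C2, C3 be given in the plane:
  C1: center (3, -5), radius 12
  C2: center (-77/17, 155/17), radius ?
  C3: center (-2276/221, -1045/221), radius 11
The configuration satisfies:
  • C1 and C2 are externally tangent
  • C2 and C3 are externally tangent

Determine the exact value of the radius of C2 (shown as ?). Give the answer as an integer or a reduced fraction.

4

1. [ext C1·C2]  r_C2² + 24r_C2 − 112 = 0  ⇒  r_C2 = 4 (r>0 drops 1)
2. [ext C2·C3]  r_C2² + 22r_C2 − 104 = 0  ⇒  r_C2 = 4 (r>0 drops 1)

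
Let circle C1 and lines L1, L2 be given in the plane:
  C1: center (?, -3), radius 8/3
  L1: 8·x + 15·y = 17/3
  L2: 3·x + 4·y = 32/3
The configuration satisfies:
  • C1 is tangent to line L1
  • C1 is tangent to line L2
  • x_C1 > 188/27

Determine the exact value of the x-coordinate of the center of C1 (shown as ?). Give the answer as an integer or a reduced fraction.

12

1. [C1‖L1]  x_C1² − (38/3)x_C1 + 8 = 0  ⇒  x_C1 = 2/3 or 12
2. [C1‖L2]  x_C1² − (136/9)x_C1 + 112/3 = 0  ⇒  x_C1 = 28/9 or 12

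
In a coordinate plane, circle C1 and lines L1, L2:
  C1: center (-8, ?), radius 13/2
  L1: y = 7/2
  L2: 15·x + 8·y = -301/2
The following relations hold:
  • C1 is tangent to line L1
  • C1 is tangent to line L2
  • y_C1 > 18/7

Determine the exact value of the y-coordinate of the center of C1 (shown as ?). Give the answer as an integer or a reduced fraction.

1. [C1‖L1]  y_C1² − 7y_C1 − 30 = 0  ⇒  y_C1 = -3 or 10
2. [C1‖L2]  y_C1² + (61/8)y_C1 − 705/4 = 0  ⇒  y_C1 = -141/8 or 10

10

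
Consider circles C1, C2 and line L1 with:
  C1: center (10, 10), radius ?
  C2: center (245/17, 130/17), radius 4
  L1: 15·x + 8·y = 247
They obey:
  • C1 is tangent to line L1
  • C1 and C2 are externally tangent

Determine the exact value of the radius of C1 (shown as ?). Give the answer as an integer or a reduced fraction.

1. [C1‖L1]  r_C1² − 1 = 0  ⇒  r_C1 = 1 (r>0 drops 1)
2. [ext C1·C2]  r_C1² + 8r_C1 − 9 = 0  ⇒  r_C1 = 1 (r>0 drops 1)

1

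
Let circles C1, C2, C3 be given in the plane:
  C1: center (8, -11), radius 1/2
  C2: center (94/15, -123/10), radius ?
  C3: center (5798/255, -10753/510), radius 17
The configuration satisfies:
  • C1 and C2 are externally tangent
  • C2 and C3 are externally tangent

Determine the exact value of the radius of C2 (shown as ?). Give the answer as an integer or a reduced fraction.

1. [ext C1·C2]  r_C2² + 1r_C2 − 40/9 = 0  ⇒  r_C2 = 5/3 (r>0 drops 1)
2. [ext C2·C3]  r_C2² + 34r_C2 − 535/9 = 0  ⇒  r_C2 = 5/3 (r>0 drops 1)

5/3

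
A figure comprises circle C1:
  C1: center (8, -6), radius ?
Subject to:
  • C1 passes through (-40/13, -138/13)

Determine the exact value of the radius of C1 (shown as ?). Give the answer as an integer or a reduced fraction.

12

1. [C1∋P]  r_C1² − 144 = 0  ⇒  r_C1 = 12 (r>0 drops 1)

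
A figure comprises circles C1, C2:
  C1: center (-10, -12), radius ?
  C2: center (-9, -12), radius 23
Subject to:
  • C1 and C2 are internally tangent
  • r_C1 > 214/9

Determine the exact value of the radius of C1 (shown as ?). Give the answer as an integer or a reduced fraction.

24

1. [int C1,C2]  r_C1² − 46r_C1 + 528 = 0  ⇒  r_C1 = 22 or 24
2. given r_C1 > 214/9: keep 24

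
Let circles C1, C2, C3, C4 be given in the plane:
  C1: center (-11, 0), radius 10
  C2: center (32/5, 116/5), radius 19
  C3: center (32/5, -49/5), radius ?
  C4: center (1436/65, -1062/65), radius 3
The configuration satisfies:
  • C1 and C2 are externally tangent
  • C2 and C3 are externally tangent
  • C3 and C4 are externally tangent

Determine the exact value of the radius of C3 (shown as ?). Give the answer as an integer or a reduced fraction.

1. [ext C2·C3]  r_C3² + 38r_C3 − 728 = 0  ⇒  r_C3 = 14 (r>0 drops 1)
2. [ext C3·C4]  r_C3² + 6r_C3 − 280 = 0  ⇒  r_C3 = 14 (r>0 drops 1)

14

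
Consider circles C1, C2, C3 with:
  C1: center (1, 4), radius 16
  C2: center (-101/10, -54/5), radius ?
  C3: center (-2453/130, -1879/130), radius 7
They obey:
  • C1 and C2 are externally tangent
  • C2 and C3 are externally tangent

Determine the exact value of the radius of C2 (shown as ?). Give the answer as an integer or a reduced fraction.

1. [ext C1·C2]  r_C2² + 32r_C2 − 345/4 = 0  ⇒  r_C2 = 5/2 (r>0 drops 1)
2. [ext C2·C3]  r_C2² + 14r_C2 − 165/4 = 0  ⇒  r_C2 = 5/2 (r>0 drops 1)

5/2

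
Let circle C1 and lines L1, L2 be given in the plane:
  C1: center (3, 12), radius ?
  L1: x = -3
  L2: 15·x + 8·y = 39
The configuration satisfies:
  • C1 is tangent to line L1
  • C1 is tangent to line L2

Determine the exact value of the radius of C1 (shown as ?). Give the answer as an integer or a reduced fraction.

1. [C1‖L1]  r_C1² − 36 = 0  ⇒  r_C1 = 6 (r>0 drops 1)
2. [C1‖L2]  r_C1² − 36 = 0  ⇒  r_C1 = 6 (r>0 drops 1)

6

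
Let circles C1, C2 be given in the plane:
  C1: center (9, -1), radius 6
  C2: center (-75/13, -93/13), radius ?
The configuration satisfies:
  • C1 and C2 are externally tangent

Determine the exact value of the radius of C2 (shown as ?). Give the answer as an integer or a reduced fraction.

1. [ext C1·C2]  r_C2² + 12r_C2 − 220 = 0  ⇒  r_C2 = 10 (r>0 drops 1)

10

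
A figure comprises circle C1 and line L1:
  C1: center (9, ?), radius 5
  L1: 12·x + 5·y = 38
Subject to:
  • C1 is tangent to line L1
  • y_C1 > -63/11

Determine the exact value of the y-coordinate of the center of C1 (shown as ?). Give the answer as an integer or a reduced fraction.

1. [C1‖L1]  y_C1² + 28y_C1 + 27 = 0  ⇒  y_C1 = -27 or -1
2. given y_C1 > -63/11: keep -1

-1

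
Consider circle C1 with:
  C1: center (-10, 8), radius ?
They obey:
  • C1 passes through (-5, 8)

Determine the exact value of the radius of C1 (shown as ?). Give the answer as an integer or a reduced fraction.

5

1. [C1∋P]  r_C1² − 25 = 0  ⇒  r_C1 = 5 (r>0 drops 1)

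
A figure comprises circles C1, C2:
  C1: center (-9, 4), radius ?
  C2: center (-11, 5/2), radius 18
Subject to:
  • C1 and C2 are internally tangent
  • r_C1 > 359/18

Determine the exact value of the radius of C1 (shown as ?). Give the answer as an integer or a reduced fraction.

41/2

1. [int C1,C2]  r_C1² − 36r_C1 + 1271/4 = 0  ⇒  r_C1 = 31/2 or 41/2
2. given r_C1 > 359/18: keep 41/2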